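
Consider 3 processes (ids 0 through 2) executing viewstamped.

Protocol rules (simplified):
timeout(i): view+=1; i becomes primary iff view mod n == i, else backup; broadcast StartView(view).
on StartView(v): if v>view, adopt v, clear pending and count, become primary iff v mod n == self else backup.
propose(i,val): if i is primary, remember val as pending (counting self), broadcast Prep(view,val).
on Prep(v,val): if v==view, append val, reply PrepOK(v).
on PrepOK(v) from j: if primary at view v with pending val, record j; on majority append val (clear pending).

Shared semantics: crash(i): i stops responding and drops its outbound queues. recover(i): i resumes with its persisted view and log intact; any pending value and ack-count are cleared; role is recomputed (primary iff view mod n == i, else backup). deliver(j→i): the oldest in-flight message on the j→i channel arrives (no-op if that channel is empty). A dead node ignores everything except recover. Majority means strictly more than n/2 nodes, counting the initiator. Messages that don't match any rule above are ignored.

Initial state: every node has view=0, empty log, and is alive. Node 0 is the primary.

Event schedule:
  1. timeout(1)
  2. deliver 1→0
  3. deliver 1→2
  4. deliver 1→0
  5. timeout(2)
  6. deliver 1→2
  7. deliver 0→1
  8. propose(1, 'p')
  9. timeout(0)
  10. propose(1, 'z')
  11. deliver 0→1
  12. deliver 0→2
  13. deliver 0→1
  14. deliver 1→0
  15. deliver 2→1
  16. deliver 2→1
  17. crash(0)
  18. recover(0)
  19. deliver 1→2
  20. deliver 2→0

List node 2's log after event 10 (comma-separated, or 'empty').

1. timeout(1):  <1:prim v1 ->
2. deliver 1→0:  <0:back v1 ->
3. deliver 1→2:  <2:back v1 ->
4. deliver 1→0:  nop
5. timeout(2):  <2:prim v2 ->
6. deliver 1→2:  nop
7. deliver 0→1:  nop
8. propose(1,'p'):  nop
9. timeout(0):  <0:back v2 ->
10. propose(1,'z'):  nop

empty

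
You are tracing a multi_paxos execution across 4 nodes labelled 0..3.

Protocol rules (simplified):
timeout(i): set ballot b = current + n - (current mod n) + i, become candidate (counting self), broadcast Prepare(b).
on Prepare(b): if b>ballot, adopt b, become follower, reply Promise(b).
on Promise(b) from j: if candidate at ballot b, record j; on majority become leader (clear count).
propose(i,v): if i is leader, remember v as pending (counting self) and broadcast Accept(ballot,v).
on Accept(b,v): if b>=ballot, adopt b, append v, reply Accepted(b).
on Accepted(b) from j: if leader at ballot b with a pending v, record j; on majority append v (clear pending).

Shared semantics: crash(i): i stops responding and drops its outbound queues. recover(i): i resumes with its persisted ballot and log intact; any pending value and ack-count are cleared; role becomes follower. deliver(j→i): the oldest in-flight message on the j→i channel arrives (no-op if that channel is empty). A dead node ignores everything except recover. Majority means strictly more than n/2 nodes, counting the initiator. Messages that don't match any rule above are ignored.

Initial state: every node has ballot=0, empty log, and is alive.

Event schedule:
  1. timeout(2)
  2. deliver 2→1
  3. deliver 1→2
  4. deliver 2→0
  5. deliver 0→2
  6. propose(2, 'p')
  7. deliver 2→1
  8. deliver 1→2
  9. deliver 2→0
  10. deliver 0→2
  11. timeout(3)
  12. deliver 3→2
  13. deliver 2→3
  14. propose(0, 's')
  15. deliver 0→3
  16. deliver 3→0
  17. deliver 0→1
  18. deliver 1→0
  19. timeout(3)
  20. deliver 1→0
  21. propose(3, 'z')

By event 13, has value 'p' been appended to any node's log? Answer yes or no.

yes

1. timeout(2):  <2:cand b6 ->
2. deliver 2→1:  <1:foll b6 ->
3. deliver 1→2:  nop
4. deliver 2→0:  <0:foll b6 ->
5. deliver 0→2:  <2:lead b6 ->
6. propose(2,'p'):  nop
7. deliver 2→1:  <1:foll b6 p>
8. deliver 1→2:  nop
9. deliver 2→0:  <0:foll b6 p>
10. deliver 0→2:  <2:lead b6 p>
11. timeout(3):  <3:cand b7 ->
12. deliver 3→2:  <2:foll b7 p>
13. deliver 2→3:  nop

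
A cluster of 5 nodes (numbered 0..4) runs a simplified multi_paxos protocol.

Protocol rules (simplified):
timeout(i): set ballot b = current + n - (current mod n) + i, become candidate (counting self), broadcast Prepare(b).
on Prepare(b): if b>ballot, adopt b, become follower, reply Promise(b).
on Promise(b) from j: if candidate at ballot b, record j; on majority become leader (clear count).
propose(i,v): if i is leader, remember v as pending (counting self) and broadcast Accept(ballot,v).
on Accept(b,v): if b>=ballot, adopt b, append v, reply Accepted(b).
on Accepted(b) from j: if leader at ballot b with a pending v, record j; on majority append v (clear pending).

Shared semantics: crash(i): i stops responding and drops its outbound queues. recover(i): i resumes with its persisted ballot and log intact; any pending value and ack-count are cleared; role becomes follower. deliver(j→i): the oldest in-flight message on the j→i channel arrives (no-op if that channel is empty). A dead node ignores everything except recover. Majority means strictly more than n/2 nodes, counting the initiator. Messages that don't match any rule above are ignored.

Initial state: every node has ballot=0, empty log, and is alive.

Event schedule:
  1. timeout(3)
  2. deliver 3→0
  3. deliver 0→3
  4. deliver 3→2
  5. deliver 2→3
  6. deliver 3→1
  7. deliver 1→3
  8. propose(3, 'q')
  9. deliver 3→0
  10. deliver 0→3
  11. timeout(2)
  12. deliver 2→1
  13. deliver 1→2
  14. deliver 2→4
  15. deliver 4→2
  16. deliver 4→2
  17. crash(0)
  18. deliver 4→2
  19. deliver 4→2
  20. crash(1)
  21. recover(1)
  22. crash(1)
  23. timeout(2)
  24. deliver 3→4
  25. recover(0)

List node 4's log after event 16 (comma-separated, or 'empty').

1. timeout(3):  <3:cand b8 ->
2. deliver 3→0:  <0:foll b8 ->
3. deliver 0→3:  nop
4. deliver 3→2:  <2:foll b8 ->
5. deliver 2→3:  <3:lead b8 ->
6. deliver 3→1:  <1:foll b8 ->
7. deliver 1→3:  nop
8. propose(3,'q'):  nop
9. deliver 3→0:  <0:foll b8 q>
10. deliver 0→3:  nop
11. timeout(2):  <2:cand b12 ->
12. deliver 2→1:  <1:foll b12 ->
13. deliver 1→2:  nop
14. deliver 2→4:  <4:foll b12 ->
15. deliver 4→2:  <2:lead b12 ->
16. deliver 4→2:  nop

empty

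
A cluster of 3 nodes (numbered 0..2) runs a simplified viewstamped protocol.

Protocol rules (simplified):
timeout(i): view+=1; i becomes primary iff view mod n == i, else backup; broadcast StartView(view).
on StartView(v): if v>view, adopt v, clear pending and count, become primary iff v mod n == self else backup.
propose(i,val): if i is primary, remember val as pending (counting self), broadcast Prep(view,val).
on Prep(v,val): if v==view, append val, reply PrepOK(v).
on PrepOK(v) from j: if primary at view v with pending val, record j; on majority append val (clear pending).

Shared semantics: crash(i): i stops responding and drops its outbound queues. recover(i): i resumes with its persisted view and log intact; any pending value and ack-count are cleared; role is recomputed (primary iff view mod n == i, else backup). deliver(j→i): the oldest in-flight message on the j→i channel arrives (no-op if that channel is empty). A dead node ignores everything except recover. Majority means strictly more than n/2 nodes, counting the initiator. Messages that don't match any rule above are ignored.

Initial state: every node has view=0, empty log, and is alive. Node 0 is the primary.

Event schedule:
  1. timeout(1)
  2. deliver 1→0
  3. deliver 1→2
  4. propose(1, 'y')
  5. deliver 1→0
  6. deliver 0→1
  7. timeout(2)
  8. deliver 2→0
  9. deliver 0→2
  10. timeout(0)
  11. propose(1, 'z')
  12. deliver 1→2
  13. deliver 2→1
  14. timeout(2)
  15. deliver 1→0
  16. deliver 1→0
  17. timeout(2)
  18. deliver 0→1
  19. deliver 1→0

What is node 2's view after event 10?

2

1. timeout(1):  <1:prim v1 ->
2. deliver 1→0:  <0:back v1 ->
3. deliver 1→2:  <2:back v1 ->
4. propose(1,'y'):  nop
5. deliver 1→0:  <0:back v1 y>
6. deliver 0→1:  <1:prim v1 y>
7. timeout(2):  <2:prim v2 ->
8. deliver 2→0:  <0:back v2 y>
9. deliver 0→2:  nop
10. timeout(0):  <0:prim v3 y>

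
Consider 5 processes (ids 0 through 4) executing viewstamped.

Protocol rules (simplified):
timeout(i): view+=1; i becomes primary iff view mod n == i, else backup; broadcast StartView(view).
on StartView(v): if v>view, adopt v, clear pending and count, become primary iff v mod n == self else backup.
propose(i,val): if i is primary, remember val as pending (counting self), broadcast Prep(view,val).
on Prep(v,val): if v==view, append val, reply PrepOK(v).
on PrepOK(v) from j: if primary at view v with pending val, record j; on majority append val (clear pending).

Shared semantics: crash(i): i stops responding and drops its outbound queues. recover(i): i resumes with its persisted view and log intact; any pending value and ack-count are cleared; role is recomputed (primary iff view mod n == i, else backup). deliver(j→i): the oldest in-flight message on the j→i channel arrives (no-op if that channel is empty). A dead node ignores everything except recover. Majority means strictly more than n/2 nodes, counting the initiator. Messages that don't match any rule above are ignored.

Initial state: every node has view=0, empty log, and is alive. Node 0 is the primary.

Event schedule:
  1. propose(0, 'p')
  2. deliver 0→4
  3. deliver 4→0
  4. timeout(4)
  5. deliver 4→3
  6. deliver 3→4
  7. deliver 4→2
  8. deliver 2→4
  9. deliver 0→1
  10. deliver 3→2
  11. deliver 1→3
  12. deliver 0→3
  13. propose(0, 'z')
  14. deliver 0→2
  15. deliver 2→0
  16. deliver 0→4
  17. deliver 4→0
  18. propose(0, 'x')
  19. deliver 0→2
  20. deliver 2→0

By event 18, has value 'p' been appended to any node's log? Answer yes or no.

e1 propose(0,'p'): ·
e2 deliver 0→4: 4[back,v=0,p]
e3 deliver 4→0: ·
e4 timeout(4): 4[back,v=1,p]
e5 deliver 4→3: 3[back,v=1,-]
e6 deliver 3→4: ·
e7 deliver 4→2: 2[back,v=1,-]
e8 deliver 2→4: ·
e9 deliver 0→1: 1[back,v=0,p]
e10 deliver 3→2: ·
e11 deliver 1→3: ·
e12 deliver 0→3: ·
e13 propose(0,'z'): ·
e14 deliver 0→2: ·
e15 deliver 2→0: ·
e16 deliver 0→4: ·
e17 deliver 4→0: 0[back,v=1,-]
e18 propose(0,'x'): ·

yes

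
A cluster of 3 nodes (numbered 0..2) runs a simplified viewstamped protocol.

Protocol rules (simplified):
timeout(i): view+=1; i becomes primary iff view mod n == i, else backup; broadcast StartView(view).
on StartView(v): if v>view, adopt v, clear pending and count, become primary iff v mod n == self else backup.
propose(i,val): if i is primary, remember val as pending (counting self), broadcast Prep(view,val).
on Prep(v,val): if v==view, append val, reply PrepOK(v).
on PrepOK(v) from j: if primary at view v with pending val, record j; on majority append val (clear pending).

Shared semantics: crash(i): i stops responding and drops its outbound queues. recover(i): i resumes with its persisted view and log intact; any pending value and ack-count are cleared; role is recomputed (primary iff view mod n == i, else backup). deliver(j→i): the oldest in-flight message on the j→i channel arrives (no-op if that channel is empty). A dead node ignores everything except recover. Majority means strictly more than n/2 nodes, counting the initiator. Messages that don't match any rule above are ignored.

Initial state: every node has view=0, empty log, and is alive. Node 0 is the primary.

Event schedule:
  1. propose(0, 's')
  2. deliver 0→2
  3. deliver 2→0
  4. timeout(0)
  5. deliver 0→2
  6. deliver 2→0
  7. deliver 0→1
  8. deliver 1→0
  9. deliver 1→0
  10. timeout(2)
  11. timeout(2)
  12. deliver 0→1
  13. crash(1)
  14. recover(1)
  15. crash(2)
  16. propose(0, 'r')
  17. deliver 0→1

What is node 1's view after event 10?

0

e1 propose(0,'s'): ·
e2 deliver 0→2: 2[back,v=0,s]
e3 deliver 2→0: 0[prim,v=0,s]
e4 timeout(0): 0[back,v=1,s]
e5 deliver 0→2: 2[back,v=1,s]
e6 deliver 2→0: ·
e7 deliver 0→1: 1[back,v=0,s]
e8 deliver 1→0: ·
e9 deliver 1→0: ·
e10 timeout(2): 2[prim,v=2,s]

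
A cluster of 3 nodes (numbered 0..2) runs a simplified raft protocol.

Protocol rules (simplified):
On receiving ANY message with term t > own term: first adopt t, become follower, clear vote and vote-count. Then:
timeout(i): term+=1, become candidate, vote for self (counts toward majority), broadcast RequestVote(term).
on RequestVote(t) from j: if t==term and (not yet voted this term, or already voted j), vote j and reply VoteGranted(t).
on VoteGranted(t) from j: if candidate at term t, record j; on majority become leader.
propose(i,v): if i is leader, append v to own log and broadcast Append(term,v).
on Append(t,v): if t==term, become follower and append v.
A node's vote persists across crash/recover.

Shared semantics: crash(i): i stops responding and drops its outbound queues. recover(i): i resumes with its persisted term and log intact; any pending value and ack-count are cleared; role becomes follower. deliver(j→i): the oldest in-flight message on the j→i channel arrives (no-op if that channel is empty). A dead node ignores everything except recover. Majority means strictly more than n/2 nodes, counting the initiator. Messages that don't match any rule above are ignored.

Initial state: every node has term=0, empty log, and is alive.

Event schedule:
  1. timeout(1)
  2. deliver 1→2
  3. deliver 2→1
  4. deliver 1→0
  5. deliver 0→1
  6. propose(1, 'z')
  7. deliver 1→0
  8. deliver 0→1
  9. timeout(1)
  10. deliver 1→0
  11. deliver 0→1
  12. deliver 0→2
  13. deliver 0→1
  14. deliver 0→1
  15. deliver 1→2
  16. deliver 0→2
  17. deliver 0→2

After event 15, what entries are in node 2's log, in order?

z

1. timeout(1):  <1:cand t1 ->
2. deliver 1→2:  <2:foll t1 ->
3. deliver 2→1:  <1:lead t1 ->
4. deliver 1→0:  <0:foll t1 ->
5. deliver 0→1:  nop
6. propose(1,'z'):  <1:lead t1 z>
7. deliver 1→0:  <0:foll t1 z>
8. deliver 0→1:  nop
9. timeout(1):  <1:cand t2 z>
10. deliver 1→0:  <0:foll t2 z>
11. deliver 0→1:  <1:lead t2 z>
12. deliver 0→2:  nop
13. deliver 0→1:  nop
14. deliver 0→1:  nop
15. deliver 1→2:  <2:foll t1 z>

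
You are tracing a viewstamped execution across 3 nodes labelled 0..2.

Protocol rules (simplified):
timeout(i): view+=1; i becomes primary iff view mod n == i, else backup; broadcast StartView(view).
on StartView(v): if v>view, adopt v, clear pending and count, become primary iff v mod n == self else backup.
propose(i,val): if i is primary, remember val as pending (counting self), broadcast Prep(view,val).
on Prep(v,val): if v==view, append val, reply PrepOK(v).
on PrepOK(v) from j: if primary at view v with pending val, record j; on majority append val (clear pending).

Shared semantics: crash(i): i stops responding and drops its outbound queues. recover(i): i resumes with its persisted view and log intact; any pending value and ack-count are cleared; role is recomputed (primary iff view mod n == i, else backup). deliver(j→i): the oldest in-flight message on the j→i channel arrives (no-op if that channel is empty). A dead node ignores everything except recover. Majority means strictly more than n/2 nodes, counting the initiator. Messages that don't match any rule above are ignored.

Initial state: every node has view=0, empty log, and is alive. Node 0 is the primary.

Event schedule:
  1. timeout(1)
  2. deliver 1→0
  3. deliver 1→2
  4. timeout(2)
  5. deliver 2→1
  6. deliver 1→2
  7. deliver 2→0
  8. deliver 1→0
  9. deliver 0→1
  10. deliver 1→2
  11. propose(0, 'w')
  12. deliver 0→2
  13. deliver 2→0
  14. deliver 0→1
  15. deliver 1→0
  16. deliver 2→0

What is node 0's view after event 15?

2

1. timeout(1):  <1:prim v1 ->
2. deliver 1→0:  <0:back v1 ->
3. deliver 1→2:  <2:back v1 ->
4. timeout(2):  <2:prim v2 ->
5. deliver 2→1:  <1:back v2 ->
6. deliver 1→2:  nop
7. deliver 2→0:  <0:back v2 ->
8. deliver 1→0:  nop
9. deliver 0→1:  nop
10. deliver 1→2:  nop
11. propose(0,'w'):  nop
12. deliver 0→2:  nop
13. deliver 2→0:  nop
14. deliver 0→1:  nop
15. deliver 1→0:  nop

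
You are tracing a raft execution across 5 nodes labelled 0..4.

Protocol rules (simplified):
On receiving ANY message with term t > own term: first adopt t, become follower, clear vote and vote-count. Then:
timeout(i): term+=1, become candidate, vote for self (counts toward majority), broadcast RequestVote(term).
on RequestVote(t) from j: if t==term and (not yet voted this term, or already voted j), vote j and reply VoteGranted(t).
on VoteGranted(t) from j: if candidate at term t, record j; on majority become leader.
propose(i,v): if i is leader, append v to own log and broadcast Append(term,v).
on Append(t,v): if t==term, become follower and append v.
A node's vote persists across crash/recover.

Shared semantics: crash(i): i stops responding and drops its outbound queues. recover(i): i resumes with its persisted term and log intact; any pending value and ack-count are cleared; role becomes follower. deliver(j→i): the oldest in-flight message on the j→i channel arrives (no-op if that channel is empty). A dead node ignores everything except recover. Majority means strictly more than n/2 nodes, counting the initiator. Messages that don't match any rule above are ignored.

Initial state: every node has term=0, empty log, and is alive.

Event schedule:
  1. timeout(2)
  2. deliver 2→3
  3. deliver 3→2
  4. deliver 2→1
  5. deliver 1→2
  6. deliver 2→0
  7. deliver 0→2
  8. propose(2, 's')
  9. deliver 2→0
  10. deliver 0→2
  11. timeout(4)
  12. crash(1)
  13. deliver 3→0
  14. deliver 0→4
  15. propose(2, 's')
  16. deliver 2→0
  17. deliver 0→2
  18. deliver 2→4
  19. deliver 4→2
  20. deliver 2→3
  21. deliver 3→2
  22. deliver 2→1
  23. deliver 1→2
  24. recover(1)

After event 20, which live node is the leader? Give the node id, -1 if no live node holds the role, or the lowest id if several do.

step 1 timeout(2): 2={cand,t=1,log=-}
step 2 deliver 2→3: 3={foll,t=1,log=-}
step 3 deliver 3→2: —
step 4 deliver 2→1: 1={foll,t=1,log=-}
step 5 deliver 1→2: 2={lead,t=1,log=-}
step 6 deliver 2→0: 0={foll,t=1,log=-}
step 7 deliver 0→2: —
step 8 propose(2,'s'): 2={lead,t=1,log=s}
step 9 deliver 2→0: 0={foll,t=1,log=s}
step 10 deliver 0→2: —
step 11 timeout(4): 4={cand,t=1,log=-}
step 12 crash(1): 1={✗foll,t=1,log=-}
step 13 deliver 3→0: —
step 14 deliver 0→4: —
step 15 propose(2,'s'): 2={lead,t=1,log=s,s}
step 16 deliver 2→0: 0={foll,t=1,log=s,s}
step 17 deliver 0→2: —
step 18 deliver 2→4: —
step 19 deliver 4→2: —
step 20 deliver 2→3: 3={foll,t=1,log=s}

2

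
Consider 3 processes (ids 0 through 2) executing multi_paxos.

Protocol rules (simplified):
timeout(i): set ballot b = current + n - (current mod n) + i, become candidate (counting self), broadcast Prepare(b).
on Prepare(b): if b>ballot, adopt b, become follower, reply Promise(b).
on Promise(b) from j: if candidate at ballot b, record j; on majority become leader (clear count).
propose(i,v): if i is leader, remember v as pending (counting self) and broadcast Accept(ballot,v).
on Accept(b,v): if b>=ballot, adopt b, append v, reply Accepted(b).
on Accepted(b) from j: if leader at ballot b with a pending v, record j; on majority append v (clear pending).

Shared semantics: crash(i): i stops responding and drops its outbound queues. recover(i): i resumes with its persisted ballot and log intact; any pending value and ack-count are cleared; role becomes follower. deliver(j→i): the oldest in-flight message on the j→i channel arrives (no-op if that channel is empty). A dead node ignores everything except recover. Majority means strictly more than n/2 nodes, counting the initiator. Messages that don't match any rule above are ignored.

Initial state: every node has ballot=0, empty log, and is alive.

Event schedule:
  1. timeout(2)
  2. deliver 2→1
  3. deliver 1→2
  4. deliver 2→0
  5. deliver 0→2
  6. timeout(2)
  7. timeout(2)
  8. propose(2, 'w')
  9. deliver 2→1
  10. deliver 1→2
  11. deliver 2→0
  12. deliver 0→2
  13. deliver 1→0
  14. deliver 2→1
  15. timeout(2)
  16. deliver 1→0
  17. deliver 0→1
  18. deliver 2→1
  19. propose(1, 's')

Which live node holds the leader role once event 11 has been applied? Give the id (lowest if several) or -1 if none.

step 1 timeout(2): 2={cand,b=5,log=-}
step 2 deliver 2→1: 1={foll,b=5,log=-}
step 3 deliver 1→2: 2={lead,b=5,log=-}
step 4 deliver 2→0: 0={foll,b=5,log=-}
step 5 deliver 0→2: —
step 6 timeout(2): 2={cand,b=8,log=-}
step 7 timeout(2): 2={cand,b=11,log=-}
step 8 propose(2,'w'): —
step 9 deliver 2→1: 1={foll,b=8,log=-}
step 10 deliver 1→2: —
step 11 deliver 2→0: 0={foll,b=8,log=-}

-1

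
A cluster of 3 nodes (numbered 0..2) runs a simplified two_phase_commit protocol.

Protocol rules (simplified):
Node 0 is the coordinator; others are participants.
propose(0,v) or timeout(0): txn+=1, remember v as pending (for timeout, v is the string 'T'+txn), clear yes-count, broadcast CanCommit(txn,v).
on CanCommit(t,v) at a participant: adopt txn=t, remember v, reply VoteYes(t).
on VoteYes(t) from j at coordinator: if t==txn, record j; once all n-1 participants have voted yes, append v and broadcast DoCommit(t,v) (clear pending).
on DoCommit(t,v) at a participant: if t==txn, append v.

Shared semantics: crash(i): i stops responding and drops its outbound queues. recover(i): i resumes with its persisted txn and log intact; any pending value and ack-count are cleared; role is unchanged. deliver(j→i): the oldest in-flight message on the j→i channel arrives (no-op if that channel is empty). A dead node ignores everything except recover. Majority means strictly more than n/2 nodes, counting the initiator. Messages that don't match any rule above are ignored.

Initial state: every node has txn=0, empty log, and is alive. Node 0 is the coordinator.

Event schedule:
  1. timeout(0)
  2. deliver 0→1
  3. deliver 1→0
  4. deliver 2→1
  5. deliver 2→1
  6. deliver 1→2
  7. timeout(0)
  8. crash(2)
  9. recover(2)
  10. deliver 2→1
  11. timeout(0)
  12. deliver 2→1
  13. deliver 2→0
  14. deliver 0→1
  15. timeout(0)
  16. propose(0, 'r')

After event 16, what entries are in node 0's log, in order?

step 1 timeout(0): 0={coor,t=1,log=-}
step 2 deliver 0→1: 1={part,t=1,log=-}
step 3 deliver 1→0: —
step 4 deliver 2→1: —
step 5 deliver 2→1: —
step 6 deliver 1→2: —
step 7 timeout(0): 0={coor,t=2,log=-}
step 8 crash(2): 2={✗part,t=0,log=-}
step 9 recover(2): 2={part,t=0,log=-}
step 10 deliver 2→1: —
step 11 timeout(0): 0={coor,t=3,log=-}
step 12 deliver 2→1: —
step 13 deliver 2→0: —
step 14 deliver 0→1: 1={part,t=2,log=-}
step 15 timeout(0): 0={coor,t=4,log=-}
step 16 propose(0,'r'): 0={coor,t=5,log=-}

empty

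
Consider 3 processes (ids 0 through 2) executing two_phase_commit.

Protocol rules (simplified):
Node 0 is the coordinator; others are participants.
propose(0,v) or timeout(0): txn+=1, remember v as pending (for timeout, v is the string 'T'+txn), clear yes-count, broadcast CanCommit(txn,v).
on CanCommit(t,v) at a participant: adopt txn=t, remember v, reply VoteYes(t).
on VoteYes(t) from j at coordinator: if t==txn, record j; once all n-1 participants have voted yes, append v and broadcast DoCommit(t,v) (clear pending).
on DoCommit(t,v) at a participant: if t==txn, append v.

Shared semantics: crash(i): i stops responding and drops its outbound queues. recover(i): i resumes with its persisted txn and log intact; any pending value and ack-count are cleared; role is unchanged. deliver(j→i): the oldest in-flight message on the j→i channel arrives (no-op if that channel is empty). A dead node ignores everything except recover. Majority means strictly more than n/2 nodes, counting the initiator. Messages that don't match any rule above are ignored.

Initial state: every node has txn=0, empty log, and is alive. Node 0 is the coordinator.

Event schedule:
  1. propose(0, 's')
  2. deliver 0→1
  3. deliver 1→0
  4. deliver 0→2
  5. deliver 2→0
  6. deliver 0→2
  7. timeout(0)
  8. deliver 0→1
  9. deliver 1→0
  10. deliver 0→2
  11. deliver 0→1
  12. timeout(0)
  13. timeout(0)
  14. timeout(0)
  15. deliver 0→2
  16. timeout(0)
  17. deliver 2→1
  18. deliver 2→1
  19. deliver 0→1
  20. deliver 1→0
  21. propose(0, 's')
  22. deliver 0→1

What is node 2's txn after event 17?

step 1 propose(0,'s'): 0={coor,t=1,log=-}
step 2 deliver 0→1: 1={part,t=1,log=-}
step 3 deliver 1→0: —
step 4 deliver 0→2: 2={part,t=1,log=-}
step 5 deliver 2→0: 0={coor,t=1,log=s}
step 6 deliver 0→2: 2={part,t=1,log=s}
step 7 timeout(0): 0={coor,t=2,log=s}
step 8 deliver 0→1: 1={part,t=1,log=s}
step 9 deliver 1→0: —
step 10 deliver 0→2: 2={part,t=2,log=s}
step 11 deliver 0→1: 1={part,t=2,log=s}
step 12 timeout(0): 0={coor,t=3,log=s}
step 13 timeout(0): 0={coor,t=4,log=s}
step 14 timeout(0): 0={coor,t=5,log=s}
step 15 deliver 0→2: 2={part,t=3,log=s}
step 16 timeout(0): 0={coor,t=6,log=s}
step 17 deliver 2→1: —

3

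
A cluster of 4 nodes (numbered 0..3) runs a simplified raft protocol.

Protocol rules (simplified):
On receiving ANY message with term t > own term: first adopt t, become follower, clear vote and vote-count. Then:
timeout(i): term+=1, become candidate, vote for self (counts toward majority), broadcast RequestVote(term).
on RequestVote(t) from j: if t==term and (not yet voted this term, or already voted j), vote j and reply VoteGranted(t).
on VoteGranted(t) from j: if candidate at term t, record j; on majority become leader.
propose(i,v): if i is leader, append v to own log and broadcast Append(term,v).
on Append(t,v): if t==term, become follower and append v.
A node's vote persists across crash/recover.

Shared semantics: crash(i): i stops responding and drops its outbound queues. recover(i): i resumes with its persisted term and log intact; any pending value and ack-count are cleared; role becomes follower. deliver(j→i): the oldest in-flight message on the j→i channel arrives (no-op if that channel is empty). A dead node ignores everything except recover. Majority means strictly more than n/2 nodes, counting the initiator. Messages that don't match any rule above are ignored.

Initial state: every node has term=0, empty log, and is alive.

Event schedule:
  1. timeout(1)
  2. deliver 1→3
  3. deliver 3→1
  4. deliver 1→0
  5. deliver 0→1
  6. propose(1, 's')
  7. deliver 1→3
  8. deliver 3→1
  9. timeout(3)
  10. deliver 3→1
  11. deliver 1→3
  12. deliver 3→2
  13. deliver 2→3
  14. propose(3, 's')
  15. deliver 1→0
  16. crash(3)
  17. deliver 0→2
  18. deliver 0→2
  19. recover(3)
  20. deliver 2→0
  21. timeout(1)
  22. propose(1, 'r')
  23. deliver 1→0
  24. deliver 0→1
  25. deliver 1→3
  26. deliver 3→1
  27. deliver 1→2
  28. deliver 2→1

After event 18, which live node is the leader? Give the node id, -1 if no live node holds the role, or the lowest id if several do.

step 1 timeout(1): 1={cand,t=1,log=-}
step 2 deliver 1→3: 3={foll,t=1,log=-}
step 3 deliver 3→1: —
step 4 deliver 1→0: 0={foll,t=1,log=-}
step 5 deliver 0→1: 1={lead,t=1,log=-}
step 6 propose(1,'s'): 1={lead,t=1,log=s}
step 7 deliver 1→3: 3={foll,t=1,log=s}
step 8 deliver 3→1: —
step 9 timeout(3): 3={cand,t=2,log=s}
step 10 deliver 3→1: 1={foll,t=2,log=s}
step 11 deliver 1→3: —
step 12 deliver 3→2: 2={foll,t=2,log=-}
step 13 deliver 2→3: 3={lead,t=2,log=s}
step 14 propose(3,'s'): 3={lead,t=2,log=s,s}
step 15 deliver 1→0: 0={foll,t=1,log=s}
step 16 crash(3): 3={✗lead,t=2,log=s,s}
step 17 deliver 0→2: —
step 18 deliver 0→2: —

-1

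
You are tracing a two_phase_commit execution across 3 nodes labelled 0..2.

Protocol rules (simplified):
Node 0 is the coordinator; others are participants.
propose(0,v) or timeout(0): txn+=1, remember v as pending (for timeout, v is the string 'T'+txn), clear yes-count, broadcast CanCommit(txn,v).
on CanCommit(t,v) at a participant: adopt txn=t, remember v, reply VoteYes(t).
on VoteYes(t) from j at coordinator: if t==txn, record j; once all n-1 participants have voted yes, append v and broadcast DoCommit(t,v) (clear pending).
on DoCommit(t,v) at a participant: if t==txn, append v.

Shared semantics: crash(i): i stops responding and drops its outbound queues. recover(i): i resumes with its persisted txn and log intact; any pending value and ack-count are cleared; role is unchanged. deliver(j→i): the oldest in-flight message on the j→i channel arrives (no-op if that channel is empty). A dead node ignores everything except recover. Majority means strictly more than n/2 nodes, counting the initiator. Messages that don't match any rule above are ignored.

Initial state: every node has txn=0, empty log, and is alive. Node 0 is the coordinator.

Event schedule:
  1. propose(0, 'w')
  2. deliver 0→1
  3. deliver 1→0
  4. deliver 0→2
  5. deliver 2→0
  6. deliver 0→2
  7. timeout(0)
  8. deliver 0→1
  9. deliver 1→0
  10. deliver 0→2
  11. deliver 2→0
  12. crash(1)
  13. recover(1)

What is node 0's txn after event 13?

2

step 1 propose(0,'w'): 0={coor,t=1,log=-}
step 2 deliver 0→1: 1={part,t=1,log=-}
step 3 deliver 1→0: —
step 4 deliver 0→2: 2={part,t=1,log=-}
step 5 deliver 2→0: 0={coor,t=1,log=w}
step 6 deliver 0→2: 2={part,t=1,log=w}
step 7 timeout(0): 0={coor,t=2,log=w}
step 8 deliver 0→1: 1={part,t=1,log=w}
step 9 deliver 1→0: —
step 10 deliver 0→2: 2={part,t=2,log=w}
step 11 deliver 2→0: —
step 12 crash(1): 1={✗part,t=1,log=w}
step 13 recover(1): 1={part,t=1,log=w}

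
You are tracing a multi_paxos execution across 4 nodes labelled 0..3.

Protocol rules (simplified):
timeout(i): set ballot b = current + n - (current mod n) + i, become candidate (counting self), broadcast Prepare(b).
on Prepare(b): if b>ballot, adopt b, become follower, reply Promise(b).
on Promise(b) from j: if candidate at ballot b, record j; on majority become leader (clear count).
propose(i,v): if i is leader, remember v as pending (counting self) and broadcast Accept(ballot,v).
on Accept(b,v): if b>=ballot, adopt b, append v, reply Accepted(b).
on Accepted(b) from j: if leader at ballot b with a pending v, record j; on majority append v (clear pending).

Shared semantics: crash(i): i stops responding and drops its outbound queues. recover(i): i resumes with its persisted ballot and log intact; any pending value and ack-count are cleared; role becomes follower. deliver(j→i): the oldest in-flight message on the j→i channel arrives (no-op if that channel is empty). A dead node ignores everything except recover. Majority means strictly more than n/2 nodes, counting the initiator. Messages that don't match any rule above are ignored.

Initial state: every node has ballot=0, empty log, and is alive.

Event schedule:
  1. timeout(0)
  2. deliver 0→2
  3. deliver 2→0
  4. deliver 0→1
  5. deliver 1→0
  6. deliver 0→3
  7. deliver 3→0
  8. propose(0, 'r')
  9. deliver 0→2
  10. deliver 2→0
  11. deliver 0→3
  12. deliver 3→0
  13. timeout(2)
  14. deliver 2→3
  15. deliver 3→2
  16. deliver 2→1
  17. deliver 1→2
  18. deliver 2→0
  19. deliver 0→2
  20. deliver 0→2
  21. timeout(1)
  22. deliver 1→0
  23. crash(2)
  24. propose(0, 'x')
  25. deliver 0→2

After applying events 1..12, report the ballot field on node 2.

e1 timeout(0): 0[cand,b=4,-]
e2 deliver 0→2: 2[foll,b=4,-]
e3 deliver 2→0: ·
e4 deliver 0→1: 1[foll,b=4,-]
e5 deliver 1→0: 0[lead,b=4,-]
e6 deliver 0→3: 3[foll,b=4,-]
e7 deliver 3→0: ·
e8 propose(0,'r'): ·
e9 deliver 0→2: 2[foll,b=4,r]
e10 deliver 2→0: ·
e11 deliver 0→3: 3[foll,b=4,r]
e12 deliver 3→0: 0[lead,b=4,r]

4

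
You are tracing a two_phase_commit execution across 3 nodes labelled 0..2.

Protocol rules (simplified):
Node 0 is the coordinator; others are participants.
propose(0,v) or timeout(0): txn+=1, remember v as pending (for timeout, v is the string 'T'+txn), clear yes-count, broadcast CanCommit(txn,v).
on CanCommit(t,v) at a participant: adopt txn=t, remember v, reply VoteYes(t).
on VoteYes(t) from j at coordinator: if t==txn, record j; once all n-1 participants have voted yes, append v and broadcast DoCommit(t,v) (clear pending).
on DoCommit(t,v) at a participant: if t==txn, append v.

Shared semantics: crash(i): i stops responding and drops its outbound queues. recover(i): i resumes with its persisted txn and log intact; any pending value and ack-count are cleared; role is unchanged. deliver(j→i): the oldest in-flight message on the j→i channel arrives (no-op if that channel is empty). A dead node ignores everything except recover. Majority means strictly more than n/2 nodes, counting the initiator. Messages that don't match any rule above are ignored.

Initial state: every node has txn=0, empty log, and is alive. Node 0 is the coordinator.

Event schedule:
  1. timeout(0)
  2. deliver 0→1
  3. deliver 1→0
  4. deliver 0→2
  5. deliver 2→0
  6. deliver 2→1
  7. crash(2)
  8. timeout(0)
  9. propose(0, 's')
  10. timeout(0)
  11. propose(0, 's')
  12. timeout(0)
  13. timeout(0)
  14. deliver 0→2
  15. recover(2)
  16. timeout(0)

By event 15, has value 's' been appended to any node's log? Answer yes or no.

no

step 1 timeout(0): 0={coor,t=1,log=-}
step 2 deliver 0→1: 1={part,t=1,log=-}
step 3 deliver 1→0: —
step 4 deliver 0→2: 2={part,t=1,log=-}
step 5 deliver 2→0: 0={coor,t=1,log=T1}
step 6 deliver 2→1: —
step 7 crash(2): 2={✗part,t=1,log=-}
step 8 timeout(0): 0={coor,t=2,log=T1}
step 9 propose(0,'s'): 0={coor,t=3,log=T1}
step 10 timeout(0): 0={coor,t=4,log=T1}
step 11 propose(0,'s'): 0={coor,t=5,log=T1}
step 12 timeout(0): 0={coor,t=6,log=T1}
step 13 timeout(0): 0={coor,t=7,log=T1}
step 14 deliver 0→2: —
step 15 recover(2): 2={part,t=1,log=-}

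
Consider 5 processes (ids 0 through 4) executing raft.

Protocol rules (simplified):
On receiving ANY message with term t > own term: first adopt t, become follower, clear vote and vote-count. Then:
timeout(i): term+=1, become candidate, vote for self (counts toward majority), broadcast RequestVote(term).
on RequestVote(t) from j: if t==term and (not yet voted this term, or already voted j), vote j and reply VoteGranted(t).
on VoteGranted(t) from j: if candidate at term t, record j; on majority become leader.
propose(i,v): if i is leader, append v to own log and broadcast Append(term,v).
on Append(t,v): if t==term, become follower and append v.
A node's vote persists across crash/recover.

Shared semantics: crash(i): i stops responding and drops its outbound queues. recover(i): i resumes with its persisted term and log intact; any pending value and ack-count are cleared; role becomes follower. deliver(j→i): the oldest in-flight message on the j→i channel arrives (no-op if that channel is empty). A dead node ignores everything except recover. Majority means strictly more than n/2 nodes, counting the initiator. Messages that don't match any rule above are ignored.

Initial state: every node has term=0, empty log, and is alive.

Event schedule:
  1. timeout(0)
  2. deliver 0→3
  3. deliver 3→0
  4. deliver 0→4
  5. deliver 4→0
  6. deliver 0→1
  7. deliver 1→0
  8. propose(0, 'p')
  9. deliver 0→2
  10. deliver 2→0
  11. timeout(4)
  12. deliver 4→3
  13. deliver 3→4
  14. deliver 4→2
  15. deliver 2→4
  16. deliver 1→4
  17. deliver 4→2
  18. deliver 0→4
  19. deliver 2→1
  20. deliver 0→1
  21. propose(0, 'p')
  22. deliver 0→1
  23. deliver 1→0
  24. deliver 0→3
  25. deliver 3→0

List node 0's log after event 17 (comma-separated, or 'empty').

p

e1 timeout(0): 0[cand,t=1,-]
e2 deliver 0→3: 3[foll,t=1,-]
e3 deliver 3→0: ·
e4 deliver 0→4: 4[foll,t=1,-]
e5 deliver 4→0: 0[lead,t=1,-]
e6 deliver 0→1: 1[foll,t=1,-]
e7 deliver 1→0: ·
e8 propose(0,'p'): 0[lead,t=1,p]
e9 deliver 0→2: 2[foll,t=1,-]
e10 deliver 2→0: ·
e11 timeout(4): 4[cand,t=2,-]
e12 deliver 4→3: 3[foll,t=2,-]
e13 deliver 3→4: ·
e14 deliver 4→2: 2[foll,t=2,-]
e15 deliver 2→4: 4[lead,t=2,-]
e16 deliver 1→4: ·
e17 deliver 4→2: ·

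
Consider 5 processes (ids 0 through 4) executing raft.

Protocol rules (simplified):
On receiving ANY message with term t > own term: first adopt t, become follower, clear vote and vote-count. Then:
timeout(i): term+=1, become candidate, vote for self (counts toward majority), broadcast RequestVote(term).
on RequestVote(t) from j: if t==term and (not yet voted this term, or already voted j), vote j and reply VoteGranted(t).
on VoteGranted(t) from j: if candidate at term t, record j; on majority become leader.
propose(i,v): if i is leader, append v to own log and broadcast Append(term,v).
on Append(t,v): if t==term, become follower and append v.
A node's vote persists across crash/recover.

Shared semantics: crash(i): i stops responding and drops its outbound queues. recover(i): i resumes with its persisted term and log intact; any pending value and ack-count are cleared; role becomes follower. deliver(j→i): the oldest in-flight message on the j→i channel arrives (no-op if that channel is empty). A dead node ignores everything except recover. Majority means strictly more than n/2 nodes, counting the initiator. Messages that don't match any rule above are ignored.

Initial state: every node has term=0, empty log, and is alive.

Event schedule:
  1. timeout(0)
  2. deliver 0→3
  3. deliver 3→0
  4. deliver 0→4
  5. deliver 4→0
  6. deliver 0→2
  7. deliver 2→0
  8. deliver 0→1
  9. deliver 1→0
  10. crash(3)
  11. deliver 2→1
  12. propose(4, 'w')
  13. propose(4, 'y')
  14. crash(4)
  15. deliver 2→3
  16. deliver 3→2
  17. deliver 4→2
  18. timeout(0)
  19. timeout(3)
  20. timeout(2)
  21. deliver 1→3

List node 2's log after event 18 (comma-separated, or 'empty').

step 1 timeout(0): 0={cand,t=1,log=-}
step 2 deliver 0→3: 3={foll,t=1,log=-}
step 3 deliver 3→0: —
step 4 deliver 0→4: 4={foll,t=1,log=-}
step 5 deliver 4→0: 0={lead,t=1,log=-}
step 6 deliver 0→2: 2={foll,t=1,log=-}
step 7 deliver 2→0: —
step 8 deliver 0→1: 1={foll,t=1,log=-}
step 9 deliver 1→0: —
step 10 crash(3): 3={✗foll,t=1,log=-}
step 11 deliver 2→1: —
step 12 propose(4,'w'): —
step 13 propose(4,'y'): —
step 14 crash(4): 4={✗foll,t=1,log=-}
step 15 deliver 2→3: —
step 16 deliver 3→2: —
step 17 deliver 4→2: —
step 18 timeout(0): 0={cand,t=2,log=-}

empty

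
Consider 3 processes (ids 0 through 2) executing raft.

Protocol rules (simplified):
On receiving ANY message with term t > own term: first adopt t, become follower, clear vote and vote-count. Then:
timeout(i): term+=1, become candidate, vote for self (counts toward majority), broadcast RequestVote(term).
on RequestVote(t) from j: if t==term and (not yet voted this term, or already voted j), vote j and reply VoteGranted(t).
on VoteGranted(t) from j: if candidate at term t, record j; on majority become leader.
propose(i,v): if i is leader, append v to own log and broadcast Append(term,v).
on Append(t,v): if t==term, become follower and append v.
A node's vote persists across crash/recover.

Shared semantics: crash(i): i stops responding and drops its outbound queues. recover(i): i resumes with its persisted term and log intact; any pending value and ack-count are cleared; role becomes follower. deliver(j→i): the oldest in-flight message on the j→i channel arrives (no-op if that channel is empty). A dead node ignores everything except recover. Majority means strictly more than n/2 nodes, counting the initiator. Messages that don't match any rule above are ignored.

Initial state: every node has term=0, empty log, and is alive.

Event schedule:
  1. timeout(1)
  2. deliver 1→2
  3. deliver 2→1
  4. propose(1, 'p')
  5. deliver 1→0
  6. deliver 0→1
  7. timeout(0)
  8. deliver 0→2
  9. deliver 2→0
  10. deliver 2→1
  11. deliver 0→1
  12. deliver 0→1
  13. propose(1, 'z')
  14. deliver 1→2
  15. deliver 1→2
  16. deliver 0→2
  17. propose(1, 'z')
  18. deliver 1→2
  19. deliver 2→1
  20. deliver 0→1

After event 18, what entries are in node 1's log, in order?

p

e1 timeout(1): 1[cand,t=1,-]
e2 deliver 1→2: 2[foll,t=1,-]
e3 deliver 2→1: 1[lead,t=1,-]
e4 propose(1,'p'): 1[lead,t=1,p]
e5 deliver 1→0: 0[foll,t=1,-]
e6 deliver 0→1: ·
e7 timeout(0): 0[cand,t=2,-]
e8 deliver 0→2: 2[foll,t=2,-]
e9 deliver 2→0: 0[lead,t=2,-]
e10 deliver 2→1: ·
e11 deliver 0→1: 1[foll,t=2,p]
e12 deliver 0→1: ·
e13 propose(1,'z'): ·
e14 deliver 1→2: ·
e15 deliver 1→2: ·
e16 deliver 0→2: ·
e17 propose(1,'z'): ·
e18 deliver 1→2: ·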